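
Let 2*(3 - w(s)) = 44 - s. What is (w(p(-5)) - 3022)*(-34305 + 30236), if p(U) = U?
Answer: 24768003/2 ≈ 1.2384e+7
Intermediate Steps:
w(s) = -19 + s/2 (w(s) = 3 - (44 - s)/2 = 3 + (-22 + s/2) = -19 + s/2)
(w(p(-5)) - 3022)*(-34305 + 30236) = ((-19 + (½)*(-5)) - 3022)*(-34305 + 30236) = ((-19 - 5/2) - 3022)*(-4069) = (-43/2 - 3022)*(-4069) = -6087/2*(-4069) = 24768003/2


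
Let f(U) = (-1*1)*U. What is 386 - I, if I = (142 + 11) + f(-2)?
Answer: 231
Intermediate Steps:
f(U) = -U
I = 155 (I = (142 + 11) - 1*(-2) = 153 + 2 = 155)
386 - I = 386 - 1*155 = 386 - 155 = 231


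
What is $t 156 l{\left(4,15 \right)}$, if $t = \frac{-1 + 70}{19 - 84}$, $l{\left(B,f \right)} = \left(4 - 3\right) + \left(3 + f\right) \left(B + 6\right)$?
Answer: $- \frac{149868}{5} \approx -29974.0$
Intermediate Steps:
$l{\left(B,f \right)} = 1 + \left(3 + f\right) \left(6 + B\right)$
$t = - \frac{69}{65}$ ($t = \frac{69}{-65} = 69 \left(- \frac{1}{65}\right) = - \frac{69}{65} \approx -1.0615$)
$t 156 l{\left(4,15 \right)} = \left(- \frac{69}{65}\right) 156 \left(19 + 3 \cdot 4 + 6 \cdot 15 + 4 \cdot 15\right) = - \frac{828 \left(19 + 12 + 90 + 60\right)}{5} = \left(- \frac{828}{5}\right) 181 = - \frac{149868}{5}$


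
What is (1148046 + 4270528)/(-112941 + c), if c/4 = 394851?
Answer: 5418574/1466463 ≈ 3.6950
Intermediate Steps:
c = 1579404 (c = 4*394851 = 1579404)
(1148046 + 4270528)/(-112941 + c) = (1148046 + 4270528)/(-112941 + 1579404) = 5418574/1466463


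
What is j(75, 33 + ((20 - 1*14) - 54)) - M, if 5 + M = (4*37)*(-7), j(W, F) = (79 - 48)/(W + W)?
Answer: 156181/150 ≈ 1041.2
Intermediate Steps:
j(W, F) = 31/(2*W) (j(W, F) = 31/((2*W)) = 31*(1/(2*W)) = 31/(2*W))
M = -1041 (M = -5 + (4*37)*(-7) = -5 + 148*(-7) = -5 - 1036 = -1041)
j(75, 33 + ((20 - 1*14) - 54)) - M = (31/2)/75 - 1*(-1041) = (31/2)*(1/75) + 1041 = 31/150 + 1041 = 156181/150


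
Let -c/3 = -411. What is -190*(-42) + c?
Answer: 9213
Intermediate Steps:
c = 1233 (c = -3*(-411) = 1233)
-190*(-42) + c = -190*(-42) + 1233 = 7980 + 1233 = 9213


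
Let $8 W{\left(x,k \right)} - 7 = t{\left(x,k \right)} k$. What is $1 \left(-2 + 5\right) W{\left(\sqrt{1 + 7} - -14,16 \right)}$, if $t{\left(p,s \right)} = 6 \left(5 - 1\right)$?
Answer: $\frac{1173}{8} \approx 146.63$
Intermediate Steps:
$t{\left(p,s \right)} = 24$ ($t{\left(p,s \right)} = 6 \cdot 4 = 24$)
$W{\left(x,k \right)} = \frac{7}{8} + 3 k$ ($W{\left(x,k \right)} = \frac{7}{8} + \frac{24 k}{8} = \frac{7}{8} + 3 k$)
$1 \left(-2 + 5\right) W{\left(\sqrt{1 + 7} - -14,16 \right)} = 1 \left(-2 + 5\right) \left(\frac{7}{8} + 3 \cdot 16\right) = 1 \cdot 3 \left(\frac{7}{8} + 48\right) = 3 \cdot \frac{391}{8} = \frac{1173}{8}$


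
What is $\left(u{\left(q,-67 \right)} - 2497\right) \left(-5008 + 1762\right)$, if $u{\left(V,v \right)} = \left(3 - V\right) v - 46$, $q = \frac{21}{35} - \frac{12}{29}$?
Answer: $\frac{1285646466}{145} \approx 8.8665 \cdot 10^{6}$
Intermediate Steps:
$q = \frac{27}{145}$ ($q = 21 \cdot \frac{1}{35} - \frac{12}{29} = \frac{3}{5} - \frac{12}{29} = \frac{27}{145} \approx 0.18621$)
$u{\left(V,v \right)} = -46 + v \left(3 - V\right)$ ($u{\left(V,v \right)} = v \left(3 - V\right) - 46 = -46 + v \left(3 - V\right)$)
$\left(u{\left(q,-67 \right)} - 2497\right) \left(-5008 + 1762\right) = \left(\left(-46 + 3 \left(-67\right) - \frac{27}{145} \left(-67\right)\right) - 2497\right) \left(-5008 + 1762\right) = \left(\left(-46 - 201 + \frac{1809}{145}\right) - 2497\right) \left(-3246\right) = \left(- \frac{34006}{145} - 2497\right) \left(-3246\right) = \left(- \frac{396071}{145}\right) \left(-3246\right) = \frac{1285646466}{145}$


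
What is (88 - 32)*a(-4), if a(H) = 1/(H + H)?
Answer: -7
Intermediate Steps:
a(H) = 1/(2*H)
(88 - 32)*a(-4) = (88 - 32)*((½)/(-4)) = 56*((½)*(-¼)) = 56*(-⅛) = -7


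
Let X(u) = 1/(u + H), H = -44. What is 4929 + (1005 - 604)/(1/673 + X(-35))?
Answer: -18392141/594 ≈ -30963.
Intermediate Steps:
X(u) = 1/(-44 + u) (X(u) = 1/(u - 44) = 1/(-44 + u))
4929 + (1005 - 604)/(1/673 + X(-35)) = 4929 + (1005 - 604)/(1/673 + 1/(-44 - 35)) = 4929 + 401/(1/673 + 1/(-79)) = 4929 + 401/(1/673 - 1/79) = 4929 + 401/(-594/53167) = 4929 + 401*(-53167/594) = 4929 - 21319967/594 = -18392141/594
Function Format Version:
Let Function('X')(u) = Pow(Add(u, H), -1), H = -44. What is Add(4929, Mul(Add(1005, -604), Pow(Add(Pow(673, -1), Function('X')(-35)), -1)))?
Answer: Rational(-18392141, 594) ≈ -30963.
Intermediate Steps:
Function('X')(u) = Pow(Add(-44, u), -1) (Function('X')(u) = Pow(Add(u, -44), -1) = Pow(Add(-44, u), -1))
Add(4929, Mul(Add(1005, -604), Pow(Add(Pow(673, -1), Function('X')(-35)), -1))) = Add(4929, Mul(Add(1005, -604), Pow(Add(Pow(673, -1), Pow(Add(-44, -35), -1)), -1))) = Add(4929, Mul(401, Pow(Add(Rational(1, 673), Pow(-79, -1)), -1))) = Add(4929, Mul(401, Pow(Add(Rational(1, 673), Rational(-1, 79)), -1))) = Add(4929, Mul(401, Pow(Rational(-594, 53167), -1))) = Add(4929, Mul(401, Rational(-53167, 594))) = Add(4929, Rational(-21319967, 594)) = Rational(-18392141, 594)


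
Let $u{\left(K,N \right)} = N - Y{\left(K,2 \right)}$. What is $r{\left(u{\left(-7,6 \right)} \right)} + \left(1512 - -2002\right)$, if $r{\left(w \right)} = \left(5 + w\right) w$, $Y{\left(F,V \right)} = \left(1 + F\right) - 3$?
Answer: $3814$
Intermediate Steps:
$Y{\left(F,V \right)} = -2 + F$
$u{\left(K,N \right)} = 2 + N - K$ ($u{\left(K,N \right)} = N - \left(-2 + K\right) = 2 + N - K$)
$r{\left(w \right)} = w \left(5 + w\right)$
$r{\left(u{\left(-7,6 \right)} \right)} + \left(1512 - -2002\right) = \left(2 + 6 - -7\right) \left(5 + \left(2 + 6 - -7\right)\right) + \left(1512 - -2002\right) = \left(2 + 6 + 7\right) \left(5 + \left(2 + 6 + 7\right)\right) + \left(1512 + 2002\right) = 15 \left(5 + 15\right) + 3514 = 15 \cdot 20 + 3514 = 300 + 3514 = 3814$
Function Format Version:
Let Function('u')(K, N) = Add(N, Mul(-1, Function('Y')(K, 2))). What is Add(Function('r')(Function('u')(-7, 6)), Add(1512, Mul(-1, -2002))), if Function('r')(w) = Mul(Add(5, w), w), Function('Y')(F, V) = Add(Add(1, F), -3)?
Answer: 3814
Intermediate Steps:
Function('Y')(F, V) = Add(-2, F)
Function('u')(K, N) = Add(2, N, Mul(-1, K)) (Function('u')(K, N) = Add(N, Mul(-1, Add(-2, K))) = Add(N, Add(2, Mul(-1, K))) = Add(2, N, Mul(-1, K)))
Function('r')(w) = Mul(w, Add(5, w))
Add(Function('r')(Function('u')(-7, 6)), Add(1512, Mul(-1, -2002))) = Add(Mul(Add(2, 6, Mul(-1, -7)), Add(5, Add(2, 6, Mul(-1, -7)))), Add(1512, Mul(-1, -2002))) = Add(Mul(Add(2, 6, 7), Add(5, Add(2, 6, 7))), Add(1512, 2002)) = Add(Mul(15, Add(5, 15)), 3514) = Add(Mul(15, 20), 3514) = Add(300, 3514) = 3814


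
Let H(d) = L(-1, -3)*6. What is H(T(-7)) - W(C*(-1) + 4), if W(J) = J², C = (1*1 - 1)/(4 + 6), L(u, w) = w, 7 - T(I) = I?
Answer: -34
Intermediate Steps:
T(I) = 7 - I
C = 0 (C = (1 - 1)/10 = 0*(⅒) = 0)
H(d) = -18 (H(d) = -3*6 = -18)
H(T(-7)) - W(C*(-1) + 4) = -18 - (0*(-1) + 4)² = -18 - (0 + 4)² = -18 - 1*4² = -18 - 1*16 = -18 - 16 = -34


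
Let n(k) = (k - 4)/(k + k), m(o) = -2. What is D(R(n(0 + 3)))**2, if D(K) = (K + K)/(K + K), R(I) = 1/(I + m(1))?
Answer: 1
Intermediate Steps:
n(k) = (-4 + k)/(2*k) (n(k) = (-4 + k)/((2*k)) = (-4 + k)*(1/(2*k)) = (-4 + k)/(2*k))
R(I) = 1/(-2 + I) (R(I) = 1/(I - 2) = 1/(-2 + I))
D(K) = 1 (D(K) = (2*K)/((2*K)) = (2*K)*(1/(2*K)) = 1)
D(R(n(0 + 3)))**2 = 1**2 = 1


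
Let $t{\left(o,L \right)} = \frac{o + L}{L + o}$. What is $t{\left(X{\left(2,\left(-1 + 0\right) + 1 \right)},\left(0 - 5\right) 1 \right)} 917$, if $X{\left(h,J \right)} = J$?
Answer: $917$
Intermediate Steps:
$t{\left(o,L \right)} = 1$ ($t{\left(o,L \right)} = \frac{L + o}{L + o} = 1$)
$t{\left(X{\left(2,\left(-1 + 0\right) + 1 \right)},\left(0 - 5\right) 1 \right)} 917 = 1 \cdot 917 = 917$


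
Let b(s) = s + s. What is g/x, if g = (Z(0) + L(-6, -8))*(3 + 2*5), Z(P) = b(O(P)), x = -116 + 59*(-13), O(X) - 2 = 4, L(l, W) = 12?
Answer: -312/883 ≈ -0.35334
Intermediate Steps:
O(X) = 6 (O(X) = 2 + 4 = 6)
b(s) = 2*s
x = -883 (x = -116 - 767 = -883)
Z(P) = 12 (Z(P) = 2*6 = 12)
g = 312 (g = (12 + 12)*(3 + 2*5) = 24*(3 + 10) = 24*13 = 312)
g/x = 312/(-883) = 312*(-1/883) = -312/883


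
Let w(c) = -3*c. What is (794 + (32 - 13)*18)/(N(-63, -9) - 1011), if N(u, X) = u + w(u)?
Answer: -1136/885 ≈ -1.2836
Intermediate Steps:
N(u, X) = -2*u (N(u, X) = u - 3*u = -2*u)
(794 + (32 - 13)*18)/(N(-63, -9) - 1011) = (794 + (32 - 13)*18)/(-2*(-63) - 1011) = (794 + 19*18)/(126 - 1011) = (794 + 342)/(-885) = 1136*(-1/885) = -1136/885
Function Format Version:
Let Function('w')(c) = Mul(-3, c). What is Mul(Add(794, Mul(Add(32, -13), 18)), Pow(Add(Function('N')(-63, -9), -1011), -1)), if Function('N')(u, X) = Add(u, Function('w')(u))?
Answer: Rational(-1136, 885) ≈ -1.2836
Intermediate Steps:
Function('N')(u, X) = Mul(-2, u) (Function('N')(u, X) = Add(u, Mul(-3, u)) = Mul(-2, u))
Mul(Add(794, Mul(Add(32, -13), 18)), Pow(Add(Function('N')(-63, -9), -1011), -1)) = Mul(Add(794, Mul(Add(32, -13), 18)), Pow(Add(Mul(-2, -63), -1011), -1)) = Mul(Add(794, Mul(19, 18)), Pow(Add(126, -1011), -1)) = Mul(Add(794, 342), Pow(-885, -1)) = Mul(1136, Rational(-1, 885)) = Rational(-1136, 885)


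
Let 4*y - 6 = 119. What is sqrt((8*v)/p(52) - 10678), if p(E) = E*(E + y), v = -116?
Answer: I*sqrt(22234701190)/1443 ≈ 103.34*I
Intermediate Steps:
y = 125/4 (y = 3/2 + (1/4)*119 = 3/2 + 119/4 = 125/4 ≈ 31.250)
p(E) = E*(125/4 + E) (p(E) = E*(E + 125/4) = E*(125/4 + E))
sqrt((8*v)/p(52) - 10678) = sqrt((8*(-116))/(((1/4)*52*(125 + 4*52))) - 10678) = sqrt(-928*1/(13*(125 + 208)) - 10678) = sqrt(-928/((1/4)*52*333) - 10678) = sqrt(-928/4329 - 10678) = sqrt(-46225990/4329) = I*sqrt(22234701190)/1443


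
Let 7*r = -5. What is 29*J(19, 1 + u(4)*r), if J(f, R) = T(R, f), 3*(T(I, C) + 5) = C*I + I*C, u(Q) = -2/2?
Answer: 3393/7 ≈ 484.71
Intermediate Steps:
u(Q) = -1 (u(Q) = -2*½ = -1)
r = -5/7 (r = (⅐)*(-5) = -5/7 ≈ -0.71429)
T(I, C) = -5 + 2*C*I/3 (T(I, C) = -5 + (C*I + I*C)/3 = -5 + (C*I + C*I)/3 = -5 + (2*C*I)/3 = -5 + 2*C*I/3)
J(f, R) = -5 + 2*R*f/3 (J(f, R) = -5 + 2*f*R/3 = -5 + 2*R*f/3)
29*J(19, 1 + u(4)*r) = 29*(-5 + (⅔)*(1 - 1*(-5/7))*19) = 29*(-5 + (⅔)*(1 + 5/7)*19) = 29*(-5 + (⅔)*(12/7)*19) = 29*(-5 + 152/7) = 29*(117/7) = 3393/7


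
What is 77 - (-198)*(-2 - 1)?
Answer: -517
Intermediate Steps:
77 - (-198)*(-2 - 1) = 77 - (-198)*(-3) = 77 - 99*6 = 77 - 594 = -517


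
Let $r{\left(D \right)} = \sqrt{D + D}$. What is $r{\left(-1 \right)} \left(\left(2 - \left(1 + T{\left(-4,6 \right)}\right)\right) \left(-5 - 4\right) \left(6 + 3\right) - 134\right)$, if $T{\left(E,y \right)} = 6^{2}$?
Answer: $2701 i \sqrt{2} \approx 3819.8 i$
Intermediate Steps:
$T{\left(E,y \right)} = 36$
$r{\left(D \right)} = \sqrt{2} \sqrt{D}$ ($r{\left(D \right)} = \sqrt{2 D} = \sqrt{2} \sqrt{D}$)
$r{\left(-1 \right)} \left(\left(2 - \left(1 + T{\left(-4,6 \right)}\right)\right) \left(-5 - 4\right) \left(6 + 3\right) - 134\right) = \sqrt{2} \sqrt{-1} \left(\left(2 - 37\right) \left(-5 - 4\right) \left(6 + 3\right) - 134\right) = \sqrt{2} i \left(\left(2 - 37\right) \left(\left(-9\right) 9\right) - 134\right) = i \sqrt{2} \left(\left(2 - 37\right) \left(-81\right) - 134\right) = i \sqrt{2} \left(\left(-35\right) \left(-81\right) - 134\right) = i \sqrt{2} \left(2835 - 134\right) = i \sqrt{2} \cdot 2701 = 2701 i \sqrt{2}$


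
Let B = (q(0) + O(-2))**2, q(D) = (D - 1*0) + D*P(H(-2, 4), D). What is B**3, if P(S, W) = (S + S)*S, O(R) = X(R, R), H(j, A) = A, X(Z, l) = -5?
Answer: 15625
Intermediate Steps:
O(R) = -5
P(S, W) = 2*S**2 (P(S, W) = (2*S)*S = 2*S**2)
q(D) = 33*D (q(D) = (D - 1*0) + D*(2*4**2) = (D + 0) + D*(2*16) = D + D*32 = D + 32*D = 33*D)
B = 25 (B = (33*0 - 5)**2 = (0 - 5)**2 = (-5)**2 = 25)
B**3 = 25**3 = 15625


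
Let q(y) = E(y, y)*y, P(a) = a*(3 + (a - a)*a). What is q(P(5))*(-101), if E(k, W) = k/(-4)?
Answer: 22725/4 ≈ 5681.3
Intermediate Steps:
E(k, W) = -k/4 (E(k, W) = k*(-¼) = -k/4)
P(a) = 3*a (P(a) = a*(3 + 0*a) = a*(3 + 0) = a*3 = 3*a)
q(y) = -y²/4 (q(y) = (-y/4)*y = -y²/4)
q(P(5))*(-101) = -(3*5)²/4*(-101) = -¼*15²*(-101) = -¼*225*(-101) = -225/4*(-101) = 22725/4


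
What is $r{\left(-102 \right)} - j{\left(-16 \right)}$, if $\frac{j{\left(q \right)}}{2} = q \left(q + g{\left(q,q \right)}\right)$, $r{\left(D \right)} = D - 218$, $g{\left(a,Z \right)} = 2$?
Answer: $-768$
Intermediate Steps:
$r{\left(D \right)} = -218 + D$
$j{\left(q \right)} = 2 q \left(2 + q\right)$ ($j{\left(q \right)} = 2 q \left(q + 2\right) = 2 q \left(2 + q\right)$)
$r{\left(-102 \right)} - j{\left(-16 \right)} = \left(-218 - 102\right) - 2 \left(-16\right) \left(2 - 16\right) = -320 - 2 \left(-16\right) \left(-14\right) = -320 - 448 = -768$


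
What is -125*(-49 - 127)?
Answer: 22000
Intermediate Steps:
-125*(-49 - 127) = -125*(-176) = 22000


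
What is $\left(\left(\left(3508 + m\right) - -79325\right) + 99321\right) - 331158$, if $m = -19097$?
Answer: $-168101$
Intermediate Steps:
$\left(\left(\left(3508 + m\right) - -79325\right) + 99321\right) - 331158 = \left(\left(\left(3508 - 19097\right) - -79325\right) + 99321\right) - 331158 = \left(\left(-15589 + 79325\right) + 99321\right) - 331158 = \left(63736 + 99321\right) - 331158 = 163057 - 331158 = -168101$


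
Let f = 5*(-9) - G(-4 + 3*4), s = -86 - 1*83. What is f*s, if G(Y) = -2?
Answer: 7267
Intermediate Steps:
s = -169 (s = -86 - 83 = -169)
f = -43 (f = 5*(-9) - 1*(-2) = -45 + 2 = -43)
f*s = -43*(-169) = 7267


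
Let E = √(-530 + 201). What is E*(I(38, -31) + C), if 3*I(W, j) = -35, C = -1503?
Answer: -4544*I*√329/3 ≈ -27474.0*I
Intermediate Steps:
I(W, j) = -35/3 (I(W, j) = (⅓)*(-35) = -35/3)
E = I*√329 (E = √(-329) = I*√329 ≈ 18.138*I)
E*(I(38, -31) + C) = (I*√329)*(-35/3 - 1503) = (I*√329)*(-4544/3) = -4544*I*√329/3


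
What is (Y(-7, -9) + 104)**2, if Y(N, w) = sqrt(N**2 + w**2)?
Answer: (104 + sqrt(130))**2 ≈ 13318.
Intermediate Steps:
(Y(-7, -9) + 104)**2 = (sqrt((-7)**2 + (-9)**2) + 104)**2 = (sqrt(49 + 81) + 104)**2 = (sqrt(130) + 104)**2 = (104 + sqrt(130))**2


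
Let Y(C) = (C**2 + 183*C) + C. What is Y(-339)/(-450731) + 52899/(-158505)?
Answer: -10723954798/23814372385 ≈ -0.45031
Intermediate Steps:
Y(C) = C**2 + 184*C
Y(-339)/(-450731) + 52899/(-158505) = -339*(184 - 339)/(-450731) + 52899/(-158505) = -339*(-155)*(-1/450731) + 52899*(-1/158505) = 52545*(-1/450731) - 17633/52835 = -52545/450731 - 17633/52835 = -10723954798/23814372385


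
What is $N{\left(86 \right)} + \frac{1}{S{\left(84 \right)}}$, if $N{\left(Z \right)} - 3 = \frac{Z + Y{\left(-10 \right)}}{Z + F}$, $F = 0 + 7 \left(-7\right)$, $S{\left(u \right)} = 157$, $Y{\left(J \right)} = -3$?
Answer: $\frac{30495}{5809} \approx 5.2496$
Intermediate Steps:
$F = -49$ ($F = 0 - 49 = -49$)
$N{\left(Z \right)} = 3 + \frac{-3 + Z}{-49 + Z}$ ($N{\left(Z \right)} = 3 + \frac{Z - 3}{Z - 49} = 3 + \frac{-3 + Z}{-49 + Z}$)
$N{\left(86 \right)} + \frac{1}{S{\left(84 \right)}} = \frac{2 \left(-75 + 2 \cdot 86\right)}{-49 + 86} + \frac{1}{157} = \frac{2 \left(-75 + 172\right)}{37} + \frac{1}{157} = 2 \cdot \frac{1}{37} \cdot 97 + \frac{1}{157} = \frac{194}{37} + \frac{1}{157} = \frac{30495}{5809}$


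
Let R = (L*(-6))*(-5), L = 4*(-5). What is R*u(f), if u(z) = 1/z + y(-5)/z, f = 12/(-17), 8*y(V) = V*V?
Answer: 14025/4 ≈ 3506.3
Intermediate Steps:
y(V) = V**2/8 (y(V) = (V*V)/8 = V**2/8)
L = -20
R = -600 (R = -20*(-6)*(-5) = 120*(-5) = -600)
f = -12/17 (f = 12*(-1/17) = -12/17 ≈ -0.70588)
u(z) = 33/(8*z) (u(z) = 1/z + ((1/8)*(-5)**2)/z = 1/z + ((1/8)*25)/z = 1/z + 25/(8*z) = 33/(8*z))
R*u(f) = -2475/(-12/17) = -2475*(-17)/12 = -600*(-187/32) = 14025/4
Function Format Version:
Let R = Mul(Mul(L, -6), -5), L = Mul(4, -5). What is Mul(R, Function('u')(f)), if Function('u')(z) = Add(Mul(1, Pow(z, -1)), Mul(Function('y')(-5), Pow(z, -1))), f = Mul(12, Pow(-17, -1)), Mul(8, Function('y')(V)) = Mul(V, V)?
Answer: Rational(14025, 4) ≈ 3506.3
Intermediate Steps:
Function('y')(V) = Mul(Rational(1, 8), Pow(V, 2)) (Function('y')(V) = Mul(Rational(1, 8), Mul(V, V)) = Mul(Rational(1, 8), Pow(V, 2)))
L = -20
R = -600 (R = Mul(Mul(-20, -6), -5) = Mul(120, -5) = -600)
f = Rational(-12, 17) (f = Mul(12, Rational(-1, 17)) = Rational(-12, 17) ≈ -0.70588)
Function('u')(z) = Mul(Rational(33, 8), Pow(z, -1)) (Function('u')(z) = Add(Mul(1, Pow(z, -1)), Mul(Mul(Rational(1, 8), Pow(-5, 2)), Pow(z, -1))) = Add(Pow(z, -1), Mul(Mul(Rational(1, 8), 25), Pow(z, -1))) = Add(Pow(z, -1), Mul(Rational(25, 8), Pow(z, -1))) = Mul(Rational(33, 8), Pow(z, -1)))
Mul(R, Function('u')(f)) = Mul(-600, Mul(Rational(33, 8), Pow(Rational(-12, 17), -1))) = Mul(-600, Mul(Rational(33, 8), Rational(-17, 12))) = Mul(-600, Rational(-187, 32)) = Rational(14025, 4)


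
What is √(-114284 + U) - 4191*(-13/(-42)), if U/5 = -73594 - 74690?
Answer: -18161/14 + 2*I*√213926 ≈ -1297.2 + 925.04*I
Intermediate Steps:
U = -741420 (U = 5*(-73594 - 74690) = 5*(-148284) = -741420)
√(-114284 + U) - 4191*(-13/(-42)) = √(-114284 - 741420) - 4191*(-13/(-42)) = √(-855704) - 4191*(-13*(-1/42)) = 2*I*√213926 - 4191*13/42 = 2*I*√213926 - 1*18161/14 = 2*I*√213926 - 18161/14 = -18161/14 + 2*I*√213926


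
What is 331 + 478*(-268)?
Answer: -127773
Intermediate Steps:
331 + 478*(-268) = 331 - 128104 = -127773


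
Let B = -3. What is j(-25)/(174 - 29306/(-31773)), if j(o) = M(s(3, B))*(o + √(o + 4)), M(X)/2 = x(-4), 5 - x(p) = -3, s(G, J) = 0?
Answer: -794325/347363 + 31773*I*√21/347363 ≈ -2.2867 + 0.41916*I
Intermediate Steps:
x(p) = 8 (x(p) = 5 - 1*(-3) = 5 + 3 = 8)
M(X) = 16 (M(X) = 2*8 = 16)
j(o) = 16*o + 16*√(4 + o) (j(o) = 16*(o + √(o + 4)) = 16*(o + √(4 + o)) = 16*o + 16*√(4 + o))
j(-25)/(174 - 29306/(-31773)) = (16*(-25) + 16*√(4 - 25))/(174 - 29306/(-31773)) = (-400 + 16*√(-21))/(174 - 29306*(-1/31773)) = (-400 + 16*(I*√21))/(174 + 29306/31773) = (-400 + 16*I*√21)/(5557808/31773) = (-400 + 16*I*√21)*(31773/5557808) = -794325/347363 + 31773*I*√21/347363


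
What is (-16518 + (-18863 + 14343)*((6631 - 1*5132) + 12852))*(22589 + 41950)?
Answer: -4187486389482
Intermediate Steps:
(-16518 + (-18863 + 14343)*((6631 - 1*5132) + 12852))*(22589 + 41950) = (-16518 - 4520*((6631 - 5132) + 12852))*64539 = (-16518 - 4520*(1499 + 12852))*64539 = (-16518 - 4520*14351)*64539 = (-16518 - 64866520)*64539 = -64883038*64539 = -4187486389482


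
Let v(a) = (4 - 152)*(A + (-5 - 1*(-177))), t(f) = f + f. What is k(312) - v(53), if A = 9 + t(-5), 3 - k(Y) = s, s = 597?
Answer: 24714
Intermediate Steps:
k(Y) = -594 (k(Y) = 3 - 1*597 = 3 - 597 = -594)
t(f) = 2*f
A = -1 (A = 9 + 2*(-5) = 9 - 10 = -1)
v(a) = -25308 (v(a) = (4 - 152)*(-1 + (-5 - 1*(-177))) = -148*(-1 + (-5 + 177)) = -148*(-1 + 172) = -148*171 = -25308)
k(312) - v(53) = -594 - 1*(-25308) = -594 + 25308 = 24714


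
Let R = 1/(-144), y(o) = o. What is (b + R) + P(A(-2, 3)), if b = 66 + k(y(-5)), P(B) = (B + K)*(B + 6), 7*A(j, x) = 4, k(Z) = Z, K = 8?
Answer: 827807/7056 ≈ 117.32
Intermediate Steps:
A(j, x) = 4/7 (A(j, x) = (⅐)*4 = 4/7)
P(B) = (6 + B)*(8 + B) (P(B) = (B + 8)*(B + 6) = (8 + B)*(6 + B) = (6 + B)*(8 + B))
b = 61 (b = 66 - 5 = 61)
R = -1/144 ≈ -0.0069444
(b + R) + P(A(-2, 3)) = (61 - 1/144) + (48 + (4/7)² + 14*(4/7)) = 8783/144 + (48 + 16/49 + 8) = 8783/144 + 2760/49 = 827807/7056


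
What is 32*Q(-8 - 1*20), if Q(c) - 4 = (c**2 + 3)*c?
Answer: -705024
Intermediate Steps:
Q(c) = 4 + c*(3 + c**2) (Q(c) = 4 + (c**2 + 3)*c = 4 + (3 + c**2)*c = 4 + c*(3 + c**2))
32*Q(-8 - 1*20) = 32*(4 + (-8 - 1*20)**3 + 3*(-8 - 1*20)) = 32*(4 + (-8 - 20)**3 + 3*(-8 - 20)) = 32*(4 + (-28)**3 + 3*(-28)) = 32*(4 - 21952 - 84) = 32*(-22032) = -705024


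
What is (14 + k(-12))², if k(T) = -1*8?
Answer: 36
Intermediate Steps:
k(T) = -8
(14 + k(-12))² = (14 - 8)² = 6² = 36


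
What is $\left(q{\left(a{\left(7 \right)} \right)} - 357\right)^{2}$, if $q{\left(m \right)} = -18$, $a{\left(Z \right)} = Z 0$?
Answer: $140625$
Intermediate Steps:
$a{\left(Z \right)} = 0$
$\left(q{\left(a{\left(7 \right)} \right)} - 357\right)^{2} = \left(-18 - 357\right)^{2} = \left(-375\right)^{2} = 140625$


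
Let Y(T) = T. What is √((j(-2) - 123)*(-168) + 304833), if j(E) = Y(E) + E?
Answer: 3*√36241 ≈ 571.11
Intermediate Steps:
j(E) = 2*E (j(E) = E + E = 2*E)
√((j(-2) - 123)*(-168) + 304833) = √((2*(-2) - 123)*(-168) + 304833) = √((-4 - 123)*(-168) + 304833) = √(-127*(-168) + 304833) = √(21336 + 304833) = √326169 = 3*√36241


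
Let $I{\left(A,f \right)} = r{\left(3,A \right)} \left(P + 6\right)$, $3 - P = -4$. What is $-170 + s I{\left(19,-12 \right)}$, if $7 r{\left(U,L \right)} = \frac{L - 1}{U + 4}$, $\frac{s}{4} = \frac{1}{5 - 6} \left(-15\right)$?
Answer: $\frac{5710}{49} \approx 116.53$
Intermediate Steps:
$P = 7$ ($P = 3 - -4 = 3 + 4 = 7$)
$s = 60$ ($s = 4 \frac{1}{5 - 6} \left(-15\right) = 4 \frac{1}{-1} \left(-15\right) = 4 \left(\left(-1\right) \left(-15\right)\right) = 4 \cdot 15 = 60$)
$r{\left(U,L \right)} = \frac{-1 + L}{7 \left(4 + U\right)}$ ($r{\left(U,L \right)} = \frac{\left(L - 1\right) \frac{1}{U + 4}}{7} = \frac{\left(-1 + L\right) \frac{1}{4 + U}}{7} = \frac{\frac{1}{4 + U} \left(-1 + L\right)}{7} = \frac{-1 + L}{7 \left(4 + U\right)}$)
$I{\left(A,f \right)} = - \frac{13}{49} + \frac{13 A}{49}$ ($I{\left(A,f \right)} = \frac{-1 + A}{7 \left(4 + 3\right)} \left(7 + 6\right) = \frac{-1 + A}{7 \cdot 7} \cdot 13 = \frac{1}{7} \cdot \frac{1}{7} \left(-1 + A\right) 13 = \left(- \frac{1}{49} + \frac{A}{49}\right) 13 = - \frac{13}{49} + \frac{13 A}{49}$)
$-170 + s I{\left(19,-12 \right)} = -170 + 60 \left(- \frac{13}{49} + \frac{13}{49} \cdot 19\right) = -170 + 60 \left(- \frac{13}{49} + \frac{247}{49}\right) = -170 + 60 \cdot \frac{234}{49} = -170 + \frac{14040}{49} = \frac{5710}{49}$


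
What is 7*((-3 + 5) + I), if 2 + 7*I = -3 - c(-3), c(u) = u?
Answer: 12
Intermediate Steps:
I = -2/7 (I = -2/7 + (-3 - 1*(-3))/7 = -2/7 + (-3 + 3)/7 = -2/7 + (⅐)*0 = -2/7 + 0 = -2/7 ≈ -0.28571)
7*((-3 + 5) + I) = 7*((-3 + 5) - 2/7) = 7*(2 - 2/7) = 7*(12/7) = 12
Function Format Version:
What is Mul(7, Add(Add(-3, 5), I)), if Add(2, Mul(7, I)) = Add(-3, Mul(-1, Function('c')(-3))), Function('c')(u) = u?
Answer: 12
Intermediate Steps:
I = Rational(-2, 7) (I = Add(Rational(-2, 7), Mul(Rational(1, 7), Add(-3, Mul(-1, -3)))) = Add(Rational(-2, 7), Mul(Rational(1, 7), Add(-3, 3))) = Add(Rational(-2, 7), Mul(Rational(1, 7), 0)) = Add(Rational(-2, 7), 0) = Rational(-2, 7) ≈ -0.28571)
Mul(7, Add(Add(-3, 5), I)) = Mul(7, Add(Add(-3, 5), Rational(-2, 7))) = Mul(7, Add(2, Rational(-2, 7))) = Mul(7, Rational(12, 7)) = 12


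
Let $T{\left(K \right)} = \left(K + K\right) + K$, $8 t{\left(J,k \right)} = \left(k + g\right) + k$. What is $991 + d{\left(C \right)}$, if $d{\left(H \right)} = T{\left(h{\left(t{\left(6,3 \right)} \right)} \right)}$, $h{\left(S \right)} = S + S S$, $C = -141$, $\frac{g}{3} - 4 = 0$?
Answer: $\frac{16207}{16} \approx 1012.9$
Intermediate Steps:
$g = 12$ ($g = 12 + 3 \cdot 0 = 12 + 0 = 12$)
$t{\left(J,k \right)} = \frac{3}{2} + \frac{k}{4}$ ($t{\left(J,k \right)} = \frac{\left(k + 12\right) + k}{8} = \frac{\left(12 + k\right) + k}{8} = \frac{12 + 2 k}{8} = \frac{3}{2} + \frac{k}{4}$)
$h{\left(S \right)} = S + S^{2}$
$T{\left(K \right)} = 3 K$ ($T{\left(K \right)} = 2 K + K = 3 K$)
$d{\left(H \right)} = \frac{351}{16}$ ($d{\left(H \right)} = 3 \left(\frac{3}{2} + \frac{1}{4} \cdot 3\right) \left(1 + \left(\frac{3}{2} + \frac{1}{4} \cdot 3\right)\right) = 3 \left(\frac{3}{2} + \frac{3}{4}\right) \left(1 + \left(\frac{3}{2} + \frac{3}{4}\right)\right) = 3 \frac{9 \left(1 + \frac{9}{4}\right)}{4} = 3 \cdot \frac{9}{4} \cdot \frac{13}{4} = 3 \cdot \frac{117}{16} = \frac{351}{16}$)
$991 + d{\left(C \right)} = 991 + \frac{351}{16} = \frac{16207}{16}$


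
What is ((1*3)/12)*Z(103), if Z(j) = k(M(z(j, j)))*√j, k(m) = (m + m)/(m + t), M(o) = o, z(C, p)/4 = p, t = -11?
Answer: 206*√103/401 ≈ 5.2136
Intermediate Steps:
z(C, p) = 4*p
k(m) = 2*m/(-11 + m) (k(m) = (m + m)/(m - 11) = (2*m)/(-11 + m) = 2*m/(-11 + m))
Z(j) = 8*j^(3/2)/(-11 + 4*j) (Z(j) = (2*(4*j)/(-11 + 4*j))*√j = (8*j/(-11 + 4*j))*√j = 8*j^(3/2)/(-11 + 4*j))
((1*3)/12)*Z(103) = ((1*3)/12)*(8*103^(3/2)/(-11 + 4*103)) = (3*(1/12))*(8*(103*√103)/(-11 + 412)) = (8*(103*√103)/401)/4 = (8*(103*√103)*(1/401))/4 = (824*√103/401)/4 = 206*√103/401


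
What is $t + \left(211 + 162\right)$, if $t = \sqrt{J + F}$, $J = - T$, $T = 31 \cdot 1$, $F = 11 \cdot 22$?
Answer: $373 + \sqrt{211} \approx 387.53$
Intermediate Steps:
$F = 242$
$T = 31$
$J = -31$ ($J = \left(-1\right) 31 = -31$)
$t = \sqrt{211}$ ($t = \sqrt{-31 + 242} = \sqrt{211} \approx 14.526$)
$t + \left(211 + 162\right) = \sqrt{211} + \left(211 + 162\right) = \sqrt{211} + 373 = 373 + \sqrt{211}$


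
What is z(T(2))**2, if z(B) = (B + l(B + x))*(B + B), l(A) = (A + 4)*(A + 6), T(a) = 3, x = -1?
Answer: 93636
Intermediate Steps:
l(A) = (4 + A)*(6 + A)
z(B) = 2*B*(14 + (-1 + B)**2 + 11*B) (z(B) = (B + (24 + (B - 1)**2 + 10*(B - 1)))*(B + B) = (B + (24 + (-1 + B)**2 + 10*(-1 + B)))*(2*B) = (B + (24 + (-1 + B)**2 + (-10 + 10*B)))*(2*B) = (B + (14 + (-1 + B)**2 + 10*B))*(2*B) = (14 + (-1 + B)**2 + 11*B)*(2*B) = 2*B*(14 + (-1 + B)**2 + 11*B))
z(T(2))**2 = (2*3*(15 + 3**2 + 9*3))**2 = (2*3*(15 + 9 + 27))**2 = (2*3*51)**2 = 306**2 = 93636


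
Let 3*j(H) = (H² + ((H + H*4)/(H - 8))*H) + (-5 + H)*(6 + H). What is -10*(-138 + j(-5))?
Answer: 53120/39 ≈ 1362.1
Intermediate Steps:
j(H) = H²/3 + (-5 + H)*(6 + H)/3 + 5*H²/(3*(-8 + H)) (j(H) = ((H² + ((H + H*4)/(H - 8))*H) + (-5 + H)*(6 + H))/3 = ((H² + ((H + 4*H)/(-8 + H))*H) + (-5 + H)*(6 + H))/3 = ((H² + ((5*H)/(-8 + H))*H) + (-5 + H)*(6 + H))/3 = ((H² + (5*H/(-8 + H))*H) + (-5 + H)*(6 + H))/3 = ((H² + 5*H²/(-8 + H)) + (-5 + H)*(6 + H))/3 = (H² + (-5 + H)*(6 + H) + 5*H²/(-8 + H))/3 = H²/3 + (-5 + H)*(6 + H)/3 + 5*H²/(3*(-8 + H)))
-10*(-138 + j(-5)) = -10*(-138 + 2*(120 + (-5)³ - 19*(-5) - 5*(-5)²)/(3*(-8 - 5))) = -10*(-138 + (⅔)*(120 - 125 + 95 - 5*25)/(-13)) = -10*(-138 + (⅔)*(-1/13)*(120 - 125 + 95 - 125)) = -10*(-138 + (⅔)*(-1/13)*(-35)) = -10*(-138 + 70/39) = -10*(-5312/39) = 53120/39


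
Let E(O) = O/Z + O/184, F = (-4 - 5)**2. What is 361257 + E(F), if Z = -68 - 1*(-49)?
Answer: 1262941107/3496 ≈ 3.6125e+5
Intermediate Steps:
Z = -19 (Z = -68 + 49 = -19)
F = 81 (F = (-9)**2 = 81)
E(O) = -165*O/3496 (E(O) = O/(-19) + O/184 = O*(-1/19) + O*(1/184) = -O/19 + O/184 = -165*O/3496)
361257 + E(F) = 361257 - 165/3496*81 = 361257 - 13365/3496 = 1262941107/3496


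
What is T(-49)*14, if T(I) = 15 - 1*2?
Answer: 182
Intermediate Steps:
T(I) = 13 (T(I) = 15 - 2 = 13)
T(-49)*14 = 13*14 = 182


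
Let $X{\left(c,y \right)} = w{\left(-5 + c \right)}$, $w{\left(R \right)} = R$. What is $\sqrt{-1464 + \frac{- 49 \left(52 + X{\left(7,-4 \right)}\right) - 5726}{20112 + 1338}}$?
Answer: $\frac{i \sqrt{39868026}}{165} \approx 38.267 i$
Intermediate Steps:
$X{\left(c,y \right)} = -5 + c$
$\sqrt{-1464 + \frac{- 49 \left(52 + X{\left(7,-4 \right)}\right) - 5726}{20112 + 1338}} = \sqrt{-1464 + \frac{- 49 \left(52 + \left(-5 + 7\right)\right) - 5726}{20112 + 1338}} = \sqrt{-1464 + \frac{- 49 \left(52 + 2\right) - 5726}{21450}} = \sqrt{-1464 + \left(\left(-49\right) 54 - 5726\right) \frac{1}{21450}} = \sqrt{-1464 + \left(-2646 - 5726\right) \frac{1}{21450}} = \sqrt{-1464 - \frac{322}{825}} = \sqrt{- \frac{1208122}{825}} = \frac{i \sqrt{39868026}}{165}$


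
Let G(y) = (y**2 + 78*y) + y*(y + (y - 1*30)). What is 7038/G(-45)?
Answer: 782/435 ≈ 1.7977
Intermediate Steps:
G(y) = y**2 + 78*y + y*(-30 + 2*y) (G(y) = (y**2 + 78*y) + y*(y + (y - 30)) = (y**2 + 78*y) + y*(y + (-30 + y)) = (y**2 + 78*y) + y*(-30 + 2*y) = y**2 + 78*y + y*(-30 + 2*y))
7038/G(-45) = 7038/((3*(-45)*(16 - 45))) = 7038/((3*(-45)*(-29))) = 7038/3915 = 7038*(1/3915) = 782/435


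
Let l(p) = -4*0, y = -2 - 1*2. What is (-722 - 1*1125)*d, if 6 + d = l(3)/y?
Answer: 11082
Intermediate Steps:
y = -4 (y = -2 - 2 = -4)
l(p) = 0
d = -6 (d = -6 + 0/(-4) = -6 + 0*(-¼) = -6 + 0 = -6)
(-722 - 1*1125)*d = (-722 - 1*1125)*(-6) = (-722 - 1125)*(-6) = -1847*(-6) = 11082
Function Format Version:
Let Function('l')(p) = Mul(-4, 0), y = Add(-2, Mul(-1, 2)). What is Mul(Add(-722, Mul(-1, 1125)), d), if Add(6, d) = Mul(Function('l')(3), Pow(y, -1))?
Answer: 11082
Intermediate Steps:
y = -4 (y = Add(-2, -2) = -4)
Function('l')(p) = 0
d = -6 (d = Add(-6, Mul(0, Pow(-4, -1))) = Add(-6, Mul(0, Rational(-1, 4))) = Add(-6, 0) = -6)
Mul(Add(-722, Mul(-1, 1125)), d) = Mul(Add(-722, Mul(-1, 1125)), -6) = Mul(Add(-722, -1125), -6) = Mul(-1847, -6) = 11082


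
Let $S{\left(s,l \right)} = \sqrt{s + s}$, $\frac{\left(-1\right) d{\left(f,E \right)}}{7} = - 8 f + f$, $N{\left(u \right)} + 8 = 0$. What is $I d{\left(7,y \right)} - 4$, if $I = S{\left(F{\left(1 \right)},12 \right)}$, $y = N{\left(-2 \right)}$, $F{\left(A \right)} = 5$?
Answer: $-4 + 343 \sqrt{10} \approx 1080.7$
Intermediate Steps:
$N{\left(u \right)} = -8$ ($N{\left(u \right)} = -8 + 0 = -8$)
$y = -8$
$d{\left(f,E \right)} = 49 f$ ($d{\left(f,E \right)} = - 7 \left(- 8 f + f\right) = - 7 \left(- 7 f\right) = 49 f$)
$S{\left(s,l \right)} = \sqrt{2} \sqrt{s}$ ($S{\left(s,l \right)} = \sqrt{2 s} = \sqrt{2} \sqrt{s}$)
$I = \sqrt{10}$ ($I = \sqrt{2} \sqrt{5} = \sqrt{10} \approx 3.1623$)
$I d{\left(7,y \right)} - 4 = \sqrt{10} \cdot 49 \cdot 7 - 4 = \sqrt{10} \cdot 343 - 4 = 343 \sqrt{10} - 4 = -4 + 343 \sqrt{10}$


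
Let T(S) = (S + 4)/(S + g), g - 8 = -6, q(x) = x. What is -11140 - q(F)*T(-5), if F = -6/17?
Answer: -189378/17 ≈ -11140.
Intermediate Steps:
F = -6/17 (F = -6*1/17 = -6/17 ≈ -0.35294)
g = 2 (g = 8 - 6 = 2)
T(S) = (4 + S)/(2 + S) (T(S) = (S + 4)/(S + 2) = (4 + S)/(2 + S))
-11140 - q(F)*T(-5) = -11140 - (-6)*(4 - 5)/(2 - 5)/17 = -11140 - (-6)*-1/(-3)/17 = -11140 - (-6)*(-⅓*(-1))/17 = -11140 - (-6)/(17*3) = -11140 - 1*(-2/17) = -11140 + 2/17 = -189378/17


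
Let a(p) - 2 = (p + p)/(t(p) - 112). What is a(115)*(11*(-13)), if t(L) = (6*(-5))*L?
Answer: -37917/137 ≈ -276.77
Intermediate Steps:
t(L) = -30*L
a(p) = 2 + 2*p/(-112 - 30*p) (a(p) = 2 + (p + p)/(-30*p - 112) = 2 + (2*p)/(-112 - 30*p) = 2 + 2*p/(-112 - 30*p))
a(115)*(11*(-13)) = ((112 + 29*115)/(56 + 15*115))*(11*(-13)) = ((112 + 3335)/(56 + 1725))*(-143) = (3447/1781)*(-143) = -37917/137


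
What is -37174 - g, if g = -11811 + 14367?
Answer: -39730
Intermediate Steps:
g = 2556
-37174 - g = -37174 - 1*2556 = -37174 - 2556 = -39730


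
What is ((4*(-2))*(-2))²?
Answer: 256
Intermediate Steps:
((4*(-2))*(-2))² = (-8*(-2))² = 16² = 256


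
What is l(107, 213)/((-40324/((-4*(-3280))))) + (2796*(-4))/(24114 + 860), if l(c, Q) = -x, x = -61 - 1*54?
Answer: -4766469352/125881447 ≈ -37.865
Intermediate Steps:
x = -115 (x = -61 - 54 = -115)
l(c, Q) = 115 (l(c, Q) = -1*(-115) = 115)
l(107, 213)/((-40324/((-4*(-3280))))) + (2796*(-4))/(24114 + 860) = 115/((-40324/((-4*(-3280))))) + (2796*(-4))/(24114 + 860) = 115/((-40324/13120)) - 11184/24974 = 115/((-40324*1/13120)) - 11184*1/24974 = 115/(-10081/3280) - 5592/12487 = 115*(-3280/10081) - 5592/12487 = -377200/10081 - 5592/12487 = -4766469352/125881447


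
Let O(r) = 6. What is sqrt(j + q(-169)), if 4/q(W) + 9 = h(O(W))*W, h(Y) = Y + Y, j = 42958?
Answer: sqrt(178248585354)/2037 ≈ 207.26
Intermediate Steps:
h(Y) = 2*Y
q(W) = 4/(-9 + 12*W) (q(W) = 4/(-9 + (2*6)*W) = 4/(-9 + 12*W))
sqrt(j + q(-169)) = sqrt(42958 + 4/(3*(-3 + 4*(-169)))) = sqrt(42958 + 4/(3*(-3 - 676))) = sqrt(42958 + (4/3)/(-679)) = sqrt(42958 + (4/3)*(-1/679)) = sqrt(42958 - 4/2037) = sqrt(87505442/2037) = sqrt(178248585354)/2037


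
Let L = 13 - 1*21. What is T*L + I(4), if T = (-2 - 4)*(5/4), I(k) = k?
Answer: 64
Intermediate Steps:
L = -8 (L = 13 - 21 = -8)
T = -15/2 (T = -30/4 = -6*5/4 = -15/2 ≈ -7.5000)
T*L + I(4) = -15/2*(-8) + 4 = 60 + 4 = 64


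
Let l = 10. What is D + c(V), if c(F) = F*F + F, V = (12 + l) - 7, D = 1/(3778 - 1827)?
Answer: 468241/1951 ≈ 240.00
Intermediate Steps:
D = 1/1951 ≈ 0.00051256
V = 15 (V = (12 + 10) - 7 = 22 - 7 = 15)
c(F) = F + F**2 (c(F) = F**2 + F = F + F**2)
D + c(V) = 1/1951 + 15*(1 + 15) = 1/1951 + 15*16 = 1/1951 + 240 = 468241/1951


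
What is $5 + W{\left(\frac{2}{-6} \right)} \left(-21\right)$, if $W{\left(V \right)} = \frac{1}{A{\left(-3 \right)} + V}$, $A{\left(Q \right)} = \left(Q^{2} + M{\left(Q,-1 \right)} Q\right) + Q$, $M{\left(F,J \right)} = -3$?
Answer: $\frac{157}{44} \approx 3.5682$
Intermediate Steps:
$A{\left(Q \right)} = Q^{2} - 2 Q$ ($A{\left(Q \right)} = \left(Q^{2} - 3 Q\right) + Q = Q^{2} - 2 Q$)
$W{\left(V \right)} = \frac{1}{15 + V}$ ($W{\left(V \right)} = \frac{1}{- 3 \left(-2 - 3\right) + V} = \frac{1}{\left(-3\right) \left(-5\right) + V} = \frac{1}{15 + V}$)
$5 + W{\left(\frac{2}{-6} \right)} \left(-21\right) = 5 + \frac{1}{15 + \frac{2}{-6}} \left(-21\right) = 5 + \frac{1}{15 + 2 \left(- \frac{1}{6}\right)} \left(-21\right) = 5 + \frac{1}{15 - \frac{1}{3}} \left(-21\right) = 5 + \frac{1}{\frac{44}{3}} \left(-21\right) = 5 + \frac{3}{44} \left(-21\right) = 5 - \frac{63}{44} = \frac{157}{44}$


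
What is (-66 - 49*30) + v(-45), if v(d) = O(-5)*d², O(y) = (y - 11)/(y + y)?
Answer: 1704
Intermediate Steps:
O(y) = (-11 + y)/(2*y) (O(y) = (-11 + y)/((2*y)) = (-11 + y)*(1/(2*y)) = (-11 + y)/(2*y))
v(d) = 8*d²/5 (v(d) = ((½)*(-11 - 5)/(-5))*d² = ((½)*(-⅕)*(-16))*d² = 8*d²/5)
(-66 - 49*30) + v(-45) = (-66 - 49*30) + (8/5)*(-45)² = (-66 - 1470) + (8/5)*2025 = -1536 + 3240 = 1704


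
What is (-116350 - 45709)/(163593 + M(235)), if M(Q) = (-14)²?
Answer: -162059/163789 ≈ -0.98944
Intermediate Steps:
M(Q) = 196
(-116350 - 45709)/(163593 + M(235)) = (-116350 - 45709)/(163593 + 196) = -162059/163789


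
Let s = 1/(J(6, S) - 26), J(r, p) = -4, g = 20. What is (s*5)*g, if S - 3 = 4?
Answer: -10/3 ≈ -3.3333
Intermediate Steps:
S = 7 (S = 3 + 4 = 7)
s = -1/30 (s = 1/(-4 - 26) = 1/(-30) = -1/30 ≈ -0.033333)
(s*5)*g = -1/30*5*20 = -⅙*20 = -10/3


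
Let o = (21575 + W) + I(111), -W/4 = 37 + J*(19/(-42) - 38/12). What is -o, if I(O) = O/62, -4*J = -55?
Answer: -28159445/1302 ≈ -21628.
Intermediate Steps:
J = 55/4 (J = -1/4*(-55) = 55/4 ≈ 13.750)
I(O) = O/62 (I(O) = O*(1/62) = O/62)
W = 1072/21 (W = -4*(37 + 55*(19/(-42) - 38/12)/4) = -4*(37 + 55*(19*(-1/42) - 38*1/12)/4) = -4*(37 + 55*(-19/42 - 19/6)/4) = -4*(37 + (55/4)*(-76/21)) = -4*(37 - 1045/21) = -4*(-268/21) = 1072/21 ≈ 51.048)
o = 28159445/1302 (o = (21575 + 1072/21) + (1/62)*111 = 454147/21 + 111/62 = 28159445/1302 ≈ 21628.)
-o = -1*28159445/1302 = -28159445/1302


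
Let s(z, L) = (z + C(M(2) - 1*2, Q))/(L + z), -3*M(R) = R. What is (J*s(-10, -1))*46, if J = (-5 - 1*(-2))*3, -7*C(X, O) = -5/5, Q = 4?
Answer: -28566/77 ≈ -370.99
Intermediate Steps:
M(R) = -R/3
C(X, O) = 1/7 (C(X, O) = -(-5)/(7*5) = -1/7*(-1) = 1/7)
s(z, L) = (1/7 + z)/(L + z) (s(z, L) = (z + 1/7)/(L + z) = (1/7 + z)/(L + z))
J = -9 (J = (-5 + 2)*3 = -3*3 = -9)
(J*s(-10, -1))*46 = -9*(1/7 - 10)/(-1 - 10)*46 = -9*(-69)/((-11)*7)*46 = -(-9)*(-69)/(11*7)*46 = -9*69/77*46 = -621/77*46 = -28566/77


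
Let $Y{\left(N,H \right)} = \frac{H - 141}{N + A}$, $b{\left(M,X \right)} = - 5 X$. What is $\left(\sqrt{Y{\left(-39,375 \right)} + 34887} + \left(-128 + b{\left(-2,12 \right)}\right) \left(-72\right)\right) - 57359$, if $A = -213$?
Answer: $-43823 + \frac{\sqrt{6837670}}{14} \approx -43636.0$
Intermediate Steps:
$Y{\left(N,H \right)} = \frac{-141 + H}{-213 + N}$ ($Y{\left(N,H \right)} = \frac{H - 141}{N - 213} = \frac{-141 + H}{-213 + N}$)
$\left(\sqrt{Y{\left(-39,375 \right)} + 34887} + \left(-128 + b{\left(-2,12 \right)}\right) \left(-72\right)\right) - 57359 = \left(\sqrt{\frac{-141 + 375}{-213 - 39} + 34887} + \left(-128 - 60\right) \left(-72\right)\right) - 57359 = \left(\sqrt{\frac{1}{-252} \cdot 234 + 34887} + \left(-128 - 60\right) \left(-72\right)\right) - 57359 = \left(\sqrt{\left(- \frac{1}{252}\right) 234 + 34887} - -13536\right) - 57359 = \left(\sqrt{- \frac{13}{14} + 34887} + 13536\right) - 57359 = \left(\sqrt{\frac{488405}{14}} + 13536\right) - 57359 = \left(\frac{\sqrt{6837670}}{14} + 13536\right) - 57359 = \left(13536 + \frac{\sqrt{6837670}}{14}\right) - 57359 = -43823 + \frac{\sqrt{6837670}}{14}$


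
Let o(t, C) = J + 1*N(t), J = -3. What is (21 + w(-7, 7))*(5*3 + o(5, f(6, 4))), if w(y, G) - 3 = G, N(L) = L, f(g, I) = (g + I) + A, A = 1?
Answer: 527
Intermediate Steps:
f(g, I) = 1 + I + g (f(g, I) = (g + I) + 1 = (I + g) + 1 = 1 + I + g)
o(t, C) = -3 + t (o(t, C) = -3 + 1*t = -3 + t)
w(y, G) = 3 + G
(21 + w(-7, 7))*(5*3 + o(5, f(6, 4))) = (21 + (3 + 7))*(5*3 + (-3 + 5)) = (21 + 10)*(15 + 2) = 31*17 = 527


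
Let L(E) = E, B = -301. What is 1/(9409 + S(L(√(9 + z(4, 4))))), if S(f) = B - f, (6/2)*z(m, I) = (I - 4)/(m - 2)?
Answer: 1/9105 ≈ 0.00010983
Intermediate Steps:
z(m, I) = (-4 + I)/(3*(-2 + m)) (z(m, I) = ((I - 4)/(m - 2))/3 = ((-4 + I)/(-2 + m))/3 = (-4 + I)/(3*(-2 + m)))
S(f) = -301 - f
1/(9409 + S(L(√(9 + z(4, 4))))) = 1/(9409 + (-301 - √(9 + (-4 + 4)/(3*(-2 + 4))))) = 1/(9409 + (-301 - √(9 + (⅓)*0/2))) = 1/(9409 + (-301 - √(9 + (⅓)*(½)*0))) = 1/(9409 + (-301 - √(9 + 0))) = 1/(9409 + (-301 - √9)) = 1/(9409 + (-301 - 1*3)) = 1/(9409 + (-301 - 3)) = 1/(9409 - 304) = 1/9105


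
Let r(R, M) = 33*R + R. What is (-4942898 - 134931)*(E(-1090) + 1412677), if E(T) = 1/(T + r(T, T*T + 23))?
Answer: -273662624883511121/38150 ≈ -7.1733e+12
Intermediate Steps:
r(R, M) = 34*R
E(T) = 1/(35*T) (E(T) = 1/(T + 34*T) = 1/(35*T))
(-4942898 - 134931)*(E(-1090) + 1412677) = (-4942898 - 134931)*((1/35)/(-1090) + 1412677) = -5077829*((1/35)*(-1/1090) + 1412677) = -5077829*(-1/38150 + 1412677) = -5077829*53893627549/38150 = -273662624883511121/38150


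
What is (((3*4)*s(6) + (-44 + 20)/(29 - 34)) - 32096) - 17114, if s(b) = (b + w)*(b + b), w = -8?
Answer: -247466/5 ≈ -49493.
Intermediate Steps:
s(b) = 2*b*(-8 + b) (s(b) = (b - 8)*(b + b) = (-8 + b)*(2*b) = 2*b*(-8 + b))
(((3*4)*s(6) + (-44 + 20)/(29 - 34)) - 32096) - 17114 = (((3*4)*(2*6*(-8 + 6)) + (-44 + 20)/(29 - 34)) - 32096) - 17114 = ((12*(2*6*(-2)) - 24/(-5)) - 32096) - 17114 = ((12*(-24) - 24*(-⅕)) - 32096) - 17114 = ((-288 + 24/5) - 32096) - 17114 = (-1416/5 - 32096) - 17114 = -161896/5 - 17114 = -247466/5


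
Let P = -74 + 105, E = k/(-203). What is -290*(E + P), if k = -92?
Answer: -63850/7 ≈ -9121.4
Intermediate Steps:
E = 92/203 (E = -92/(-203) = -92*(-1/203) = 92/203 ≈ 0.45320)
P = 31
-290*(E + P) = -290*(92/203 + 31) = -290*6385/203 = -63850/7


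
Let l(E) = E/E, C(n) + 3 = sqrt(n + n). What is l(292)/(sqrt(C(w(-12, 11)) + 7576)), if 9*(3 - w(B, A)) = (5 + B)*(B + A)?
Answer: sqrt(3)/sqrt(22719 + 2*sqrt(10)) ≈ 0.011490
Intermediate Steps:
w(B, A) = 3 - (5 + B)*(A + B)/9 (w(B, A) = 3 - (5 + B)*(B + A)/9 = 3 - (5 + B)*(A + B)/9)
C(n) = -3 + sqrt(2)*sqrt(n) (C(n) = -3 + sqrt(n + n) = -3 + sqrt(2*n) = -3 + sqrt(2)*sqrt(n))
l(E) = 1
l(292)/(sqrt(C(w(-12, 11)) + 7576)) = 1/sqrt((-3 + sqrt(2)*sqrt(3 - 5/9*11 - 5/9*(-12) - 1/9*(-12)**2 - 1/9*11*(-12))) + 7576) = 1/sqrt((-3 + sqrt(2)*sqrt(3 - 55/9 + 20/3 - 1/9*144 + 44/3)) + 7576) = 1/sqrt((-3 + sqrt(2)*sqrt(3 - 55/9 + 20/3 - 16 + 44/3)) + 7576) = 1/sqrt((-3 + sqrt(2)*sqrt(20/9)) + 7576) = 1/sqrt((-3 + sqrt(2)*(2*sqrt(5)/3)) + 7576) = 1/sqrt((-3 + 2*sqrt(10)/3) + 7576) = 1/sqrt(7573 + 2*sqrt(10)/3)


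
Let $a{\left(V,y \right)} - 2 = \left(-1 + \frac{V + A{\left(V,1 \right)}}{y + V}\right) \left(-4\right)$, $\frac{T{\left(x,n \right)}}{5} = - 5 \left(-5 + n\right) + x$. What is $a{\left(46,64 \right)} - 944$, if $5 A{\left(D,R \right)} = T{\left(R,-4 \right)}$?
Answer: $- \frac{51774}{55} \approx -941.35$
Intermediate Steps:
$T{\left(x,n \right)} = 125 - 25 n + 5 x$ ($T{\left(x,n \right)} = 5 \left(- 5 \left(-5 + n\right) + x\right) = 5 \left(\left(25 - 5 n\right) + x\right) = 5 \left(25 + x - 5 n\right) = 125 - 25 n + 5 x$)
$A{\left(D,R \right)} = 45 + R$ ($A{\left(D,R \right)} = \frac{125 - -100 + 5 R}{5} = \frac{125 + 100 + 5 R}{5} = \frac{225 + 5 R}{5} = 45 + R$)
$a{\left(V,y \right)} = 6 - \frac{4 \left(46 + V\right)}{V + y}$ ($a{\left(V,y \right)} = 2 + \left(-1 + \frac{V + \left(45 + 1\right)}{y + V}\right) \left(-4\right) = 2 + \left(-1 + \frac{V + 46}{V + y}\right) \left(-4\right) = 2 + \left(-1 + \frac{46 + V}{V + y}\right) \left(-4\right) = 2 - \left(-4 + \frac{4 \left(46 + V\right)}{V + y}\right) = 6 - \frac{4 \left(46 + V\right)}{V + y}$)
$a{\left(46,64 \right)} - 944 = \frac{2 \left(-92 + 46 + 3 \cdot 64\right)}{46 + 64} - 944 = \frac{2 \left(-92 + 46 + 192\right)}{110} - 944 = 2 \cdot \frac{1}{110} \cdot 146 - 944 = \frac{146}{55} - 944 = - \frac{51774}{55}$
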